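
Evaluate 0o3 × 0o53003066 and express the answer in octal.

Multiply each base-8 digit by 3, carrying:
  6×3 = 18 → write 2 carry 2
  6×3+2 = 20 → write 4 carry 2
  0×3+2 = 2 → write 2
  3×3 = 9 → write 1 carry 1
  0×3+1 = 1 → write 1
  0×3 = 0 → write 0
  3×3 = 9 → write 1 carry 1
  5×3+1 = 16 → write 0 carry 2
  remaining carry: 2

0o201011242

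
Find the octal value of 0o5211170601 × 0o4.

Multiply each base-8 digit by 4, carrying:
  1×4 = 4 → write 4
  0×4 = 0 → write 0
  6×4 = 24 → write 0 carry 3
  0×4+3 = 3 → write 3
  7×4 = 28 → write 4 carry 3
  1×4+3 = 7 → write 7
  1×4 = 4 → write 4
  1×4 = 4 → write 4
  2×4 = 8 → write 0 carry 1
  5×4+1 = 21 → write 5 carry 2
  remaining carry: 2

0o25044743004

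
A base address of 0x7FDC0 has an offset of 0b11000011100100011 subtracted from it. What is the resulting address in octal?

0o1473235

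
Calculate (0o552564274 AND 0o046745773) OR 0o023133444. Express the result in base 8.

0o63577674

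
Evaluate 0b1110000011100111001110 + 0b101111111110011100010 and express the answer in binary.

Add column by column in base 2, right to left:
  0+0 = 0
  1+1 = 0 carry 1
  1+0+1 = 0 carry 1
  1+0+1 = 0 carry 1
  0+0+1 = 1
  0+1 = 1
  1+1 = 0 carry 1
  1+1+1 = 1 carry 1
  1+0+1 = 0 carry 1
  0+0+1 = 1
  0+1 = 1
  1+1 = 0 carry 1
  1+1+1 = 1 carry 1
  1+1+1 = 1 carry 1
  0+1+1 = 0 carry 1
  0+1+1 = 0 carry 1
  0+1+1 = 0 carry 1
  0+1+1 = 0 carry 1
  0+1+1 = 0 carry 1
  1+0+1 = 0 carry 1
  1+1+1 = 1 carry 1
  1+0+1 = 0 carry 1
  final carry 1

0b10100000011011010110000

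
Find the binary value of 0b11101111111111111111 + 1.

0b11110000000000000000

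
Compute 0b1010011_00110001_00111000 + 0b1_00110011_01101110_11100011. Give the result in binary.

Add column by column in base 2, right to left:
  0+1 = 1
  0+1 = 1
  0+0 = 0
  1+0 = 1
  1+0 = 1
  1+1 = 0 carry 1
  0+1+1 = 0 carry 1
  0+1+1 = 0 carry 1
  1+0+1 = 0 carry 1
  0+1+1 = 0 carry 1
  0+1+1 = 0 carry 1
  0+1+1 = 0 carry 1
  1+0+1 = 0 carry 1
  1+1+1 = 1 carry 1
  0+1+1 = 0 carry 1
  0+0+1 = 1
  1+1 = 0 carry 1
  1+1+1 = 1 carry 1
  0+0+1 = 1
  0+0 = 0
  1+1 = 0 carry 1
  0+1+1 = 0 carry 1
  1+0+1 = 0 carry 1
  0+0+1 = 1
  0+1 = 1

0b1100001101010000000011011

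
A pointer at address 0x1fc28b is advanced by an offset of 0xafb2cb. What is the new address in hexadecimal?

0xcf7556

Add column by column in base 16, right to left:
  b+b = 6 carry 1
  8+c+1 = 5 carry 1
  2+2+1 = 5
  c+b = 7 carry 1
  f+f+1 = f carry 1
  1+a+1 = c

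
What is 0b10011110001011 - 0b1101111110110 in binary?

0b101110010101

Subtract column by column in base 2:
  1-0 → 1
  1-1 → 0
  0-1 → 1 (borrow)
  1-0-1 → 0
  0-1 → 1 (borrow)
  0-1-1 → 0 (borrow)
  0-1-1 → 0 (borrow)
  1-1-1 → 1 (borrow)
  1-1-1 → 1 (borrow)
  1-1-1 → 1 (borrow)
  1-0-1 → 0
  0-1 → 1 (borrow)
  0-1-1 → 0 (borrow)
  1-0-1 → 0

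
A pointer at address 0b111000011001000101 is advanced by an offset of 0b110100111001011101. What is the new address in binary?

Add column by column in base 2, right to left:
  1+1 = 0 carry 1
  0+0+1 = 1
  1+1 = 0 carry 1
  0+1+1 = 0 carry 1
  0+1+1 = 0 carry 1
  0+0+1 = 1
  1+1 = 0 carry 1
  0+0+1 = 1
  0+0 = 0
  1+1 = 0 carry 1
  1+1+1 = 1 carry 1
  0+1+1 = 0 carry 1
  0+0+1 = 1
  0+0 = 0
  0+1 = 1
  1+0 = 1
  1+1 = 0 carry 1
  1+1+1 = 1 carry 1
  final carry 1

0b1101101010010100010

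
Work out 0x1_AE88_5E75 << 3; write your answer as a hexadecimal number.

0xD7442F3A8

3 bits is not a whole number of base-16 digits; in binary: 110101110100010000101111001110101 << 3 = 110101110100010000101111001110101000.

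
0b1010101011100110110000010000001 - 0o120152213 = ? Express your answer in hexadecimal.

0x54328BF6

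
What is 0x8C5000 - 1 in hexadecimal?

The trailing 3 digits are 0, so subtracting 1 borrows through: they become F and the next digit up decrements.

0x8C4FFF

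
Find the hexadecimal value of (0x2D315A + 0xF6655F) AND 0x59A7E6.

0x186A0

Add column by column in base 16, right to left:
  A+F = 9 carry 1
  5+5+1 = B
  1+5 = 6
  3+6 = 9
  D+6 = 3 carry 1
  2+F+1 = 2 carry 1
  final carry 1
Sum = 0x12396B9; now AND with 0x59A7E6:
  1&0=0, 2&5=0, 3&9=1, 9&A=8, 6&7=6, B&E=A, 9&6=0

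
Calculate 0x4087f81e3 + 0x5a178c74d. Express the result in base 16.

0x9a9f84930

Add column by column in base 16, right to left:
  3+d = 0 carry 1
  e+4+1 = 3 carry 1
  1+7+1 = 9
  8+c = 4 carry 1
  f+8+1 = 8 carry 1
  7+7+1 = f
  8+1 = 9
  0+a = a
  4+5 = 9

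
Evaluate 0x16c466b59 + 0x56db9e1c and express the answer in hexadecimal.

0x1c3220975

Add column by column in base 16, right to left:
  9+c = 5 carry 1
  5+1+1 = 7
  b+e = 9 carry 1
  6+9+1 = 0 carry 1
  6+b+1 = 2 carry 1
  4+d+1 = 2 carry 1
  c+6+1 = 3 carry 1
  6+5+1 = c
  1+0 = 1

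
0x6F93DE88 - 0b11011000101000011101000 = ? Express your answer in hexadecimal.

0x6F278DA0

0b11011000101000011101000 = 0x6C50E8 in hexadecimal.
Subtract column by column in base 16:
  8-8 → 0
  8-E → A (borrow)
  E-0-1 → D
  D-5 → 8
  3-C → 7 (borrow)
  9-6-1 → 2
  F-0 → F
  6-0 → 6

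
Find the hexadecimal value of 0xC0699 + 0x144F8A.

Add column by column in base 16, right to left:
  9+A = 3 carry 1
  9+8+1 = 2 carry 1
  6+F+1 = 6 carry 1
  0+4+1 = 5
  C+4 = 0 carry 1
  0+1+1 = 2

0x205623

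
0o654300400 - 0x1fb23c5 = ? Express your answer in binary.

0b100101101100101110100111011

0o654300400 = 0b110101100011000000100000000 in binary.
0x1fb23c5 = 0b1111110110010001111000101 in binary.
Subtract column by column in base 2:
  0-1 → 1 (borrow)
  0-0-1 → 1 (borrow)
  0-1-1 → 0 (borrow)
  0-0-1 → 1 (borrow)
  0-0-1 → 1 (borrow)
  0-0-1 → 1 (borrow)
  0-1-1 → 0 (borrow)
  0-1-1 → 0 (borrow)
  1-1-1 → 1 (borrow)
  0-1-1 → 0 (borrow)
  0-0-1 → 1 (borrow)
  0-0-1 → 1 (borrow)
  0-0-1 → 1 (borrow)
  0-1-1 → 0 (borrow)
  0-0-1 → 1 (borrow)
  1-0-1 → 0
  1-1 → 0
  0-1 → 1 (borrow)
  0-0-1 → 1 (borrow)
  0-1-1 → 0 (borrow)
  1-1-1 → 1 (borrow)
  1-1-1 → 1 (borrow)
  0-1-1 → 0 (borrow)
  1-1-1 → 1 (borrow)
  0-1-1 → 0 (borrow)
  1-0-1 → 0
  1-0 → 1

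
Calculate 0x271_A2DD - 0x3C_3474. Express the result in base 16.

0x2356E69

Subtract column by column in base 16:
  D-4 → 9
  D-7 → 6
  2-4 → E (borrow)
  A-3-1 → 6
  1-C → 5 (borrow)
  7-3-1 → 3
  2-0 → 2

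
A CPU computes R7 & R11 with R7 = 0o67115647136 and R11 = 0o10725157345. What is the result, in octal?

0o00105047104

AND each oct digit independently (no carries):
  6&1=0, 7&0=0, 1&7=1, 1&2=0, 5&5=5, 6&1=0, 4&5=4, 7&7=7, 1&3=1, 3&4=0, 6&5=4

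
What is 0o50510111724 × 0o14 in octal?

0o747541566760

Multiply each base-8 digit by 12, carrying:
  4×12 = 48 → write 0 carry 6
  2×12+6 = 30 → write 6 carry 3
  7×12+3 = 87 → write 7 carry 10
  1×12+10 = 22 → write 6 carry 2
  1×12+2 = 14 → write 6 carry 1
  1×12+1 = 13 → write 5 carry 1
  0×12+1 = 1 → write 1
  1×12 = 12 → write 4 carry 1
  5×12+1 = 61 → write 5 carry 7
  0×12+7 = 7 → write 7
  5×12 = 60 → write 4 carry 7
  remaining carry: 7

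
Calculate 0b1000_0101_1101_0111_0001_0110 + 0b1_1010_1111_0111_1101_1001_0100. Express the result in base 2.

Add column by column in base 2, right to left:
  0+0 = 0
  1+0 = 1
  1+1 = 0 carry 1
  0+0+1 = 1
  1+1 = 0 carry 1
  0+0+1 = 1
  0+0 = 0
  0+1 = 1
  1+1 = 0 carry 1
  1+0+1 = 0 carry 1
  1+1+1 = 1 carry 1
  0+1+1 = 0 carry 1
  1+1+1 = 1 carry 1
  0+1+1 = 0 carry 1
  1+1+1 = 1 carry 1
  1+0+1 = 0 carry 1
  1+1+1 = 1 carry 1
  0+1+1 = 0 carry 1
  1+1+1 = 1 carry 1
  0+1+1 = 0 carry 1
  0+0+1 = 1
  0+1 = 1
  0+0 = 0
  1+1 = 0 carry 1
  0+1+1 = 0 carry 1
  final carry 1

0b10001101010101010010101010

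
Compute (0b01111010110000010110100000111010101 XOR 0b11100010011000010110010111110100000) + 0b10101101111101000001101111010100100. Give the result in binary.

First 0b01111010110000010110100000111010101 XOR 0b11100010011000010110010111110100000 = 0b10011000101000000000110111001110101.
Add column by column in base 2, right to left:
  1+0 = 1
  0+0 = 0
  1+1 = 0 carry 1
  0+0+1 = 1
  1+0 = 1
  1+1 = 0 carry 1
  1+0+1 = 0 carry 1
  0+1+1 = 0 carry 1
  0+0+1 = 1
  1+1 = 0 carry 1
  1+1+1 = 1 carry 1
  1+1+1 = 1 carry 1
  0+1+1 = 0 carry 1
  1+0+1 = 0 carry 1
  1+1+1 = 1 carry 1
  0+1+1 = 0 carry 1
  0+0+1 = 1
  0+0 = 0
  0+0 = 0
  0+0 = 0
  0+0 = 0
  0+1 = 1
  0+0 = 0
  0+1 = 1
  1+1 = 0 carry 1
  0+1+1 = 0 carry 1
  1+1+1 = 1 carry 1
  0+1+1 = 0 carry 1
  0+0+1 = 1
  0+1 = 1
  1+1 = 0 carry 1
  1+0+1 = 0 carry 1
  0+1+1 = 0 carry 1
  0+0+1 = 1
  1+1 = 0 carry 1
  final carry 1

0b101000110100101000010100110100011001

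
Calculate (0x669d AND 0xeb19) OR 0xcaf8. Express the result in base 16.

0x669d AND 0xeb19 = 0x6219.
Then OR with 0xcaf8.

0xeaf9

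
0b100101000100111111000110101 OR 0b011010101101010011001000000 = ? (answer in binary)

OR bit by bit (1 where either bit is 1):
  100101000100111111000110101
| 011010101101010011001000000
= 111111101101111111001110101

0b111111101101111111001110101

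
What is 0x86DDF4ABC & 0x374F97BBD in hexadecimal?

AND each hex digit independently (no carries):
  8&3=0, 6&7=6, D&4=4, D&F=D, F&9=9, 4&7=4, A&B=A, B&B=B, C&D=C

0x064D94ABC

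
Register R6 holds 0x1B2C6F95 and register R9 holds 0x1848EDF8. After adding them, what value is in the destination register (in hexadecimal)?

0x33755D8D

Add column by column in base 16, right to left:
  5+8 = D
  9+F = 8 carry 1
  F+D+1 = D carry 1
  6+E+1 = 5 carry 1
  C+8+1 = 5 carry 1
  2+4+1 = 7
  B+8 = 3 carry 1
  1+1+1 = 3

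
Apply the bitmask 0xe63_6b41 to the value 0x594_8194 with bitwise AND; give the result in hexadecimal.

0x4000100

AND each hex digit independently (no carries):
  5&e=4, 9&6=0, 4&3=0, 8&6=0, 1&b=1, 9&4=0, 4&1=0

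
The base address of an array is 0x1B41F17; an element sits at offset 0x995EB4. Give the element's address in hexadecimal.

0x24D7DCB

Add column by column in base 16, right to left:
  7+4 = B
  1+B = C
  F+E = D carry 1
  1+5+1 = 7
  4+9 = D
  B+9 = 4 carry 1
  1+0+1 = 2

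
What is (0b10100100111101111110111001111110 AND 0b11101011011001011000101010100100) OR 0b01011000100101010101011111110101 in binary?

0b10100100111101111110111001111110 AND 0b11101011011001011000101010100100 = 0b10100000011001011000101000100100.
Then OR with 0b01011000100101010101011111110101.

0b11111000111101011101111111110101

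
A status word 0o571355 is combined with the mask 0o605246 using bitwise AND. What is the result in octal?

0o401244

AND each oct digit independently (no carries):
  5&6=4, 7&0=0, 1&5=1, 3&2=2, 5&4=4, 5&6=4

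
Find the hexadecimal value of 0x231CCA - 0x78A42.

Subtract column by column in base 16:
  A-2 → 8
  C-4 → 8
  C-A → 2
  1-8 → 9 (borrow)
  3-7-1 → B (borrow)
  2-0-1 → 1

0x1B9288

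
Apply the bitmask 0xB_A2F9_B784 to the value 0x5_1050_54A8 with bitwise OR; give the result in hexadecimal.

0xFB2F9F7AC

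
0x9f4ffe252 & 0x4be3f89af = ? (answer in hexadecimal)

AND each hex digit independently (no carries):
  9&4=0, f&b=b, 4&e=4, f&3=3, f&f=f, e&8=8, 2&9=0, 5&a=0, 2&f=2

0x0b43f8002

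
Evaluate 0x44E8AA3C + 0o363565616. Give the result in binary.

0b1001000101101111001010111001010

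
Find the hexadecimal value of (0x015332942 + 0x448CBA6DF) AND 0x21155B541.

Add column by column in base 16, right to left:
  2+F = 1 carry 1
  4+D+1 = 2 carry 1
  9+6+1 = 0 carry 1
  2+A+1 = D
  3+B = E
  3+C = F
  5+8 = D
  1+4 = 5
  0+4 = 4
Sum = 0x45DFED021; now AND with 0x21155B541:
  4&2=0, 5&1=1, D&1=1, F&5=5, E&5=4, D&B=9, 0&5=0, 2&4=0, 1&1=1

0x11549001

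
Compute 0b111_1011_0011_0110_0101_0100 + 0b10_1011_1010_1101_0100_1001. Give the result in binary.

Add column by column in base 2, right to left:
  0+1 = 1
  0+0 = 0
  1+0 = 1
  0+1 = 1
  1+0 = 1
  0+0 = 0
  1+1 = 0 carry 1
  0+0+1 = 1
  0+1 = 1
  1+0 = 1
  1+1 = 0 carry 1
  0+1+1 = 0 carry 1
  1+0+1 = 0 carry 1
  1+1+1 = 1 carry 1
  0+0+1 = 1
  0+1 = 1
  1+1 = 0 carry 1
  1+1+1 = 1 carry 1
  0+0+1 = 1
  1+1 = 0 carry 1
  1+0+1 = 0 carry 1
  1+1+1 = 1 carry 1
  1+0+1 = 0 carry 1
  final carry 1

0b101001101110001110011101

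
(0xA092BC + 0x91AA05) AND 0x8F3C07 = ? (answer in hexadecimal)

0x23C01

Add column by column in base 16, right to left:
  C+5 = 1 carry 1
  B+0+1 = C
  2+A = C
  9+A = 3 carry 1
  0+1+1 = 2
  A+9 = 3 carry 1
  final carry 1
Sum = 0x1323CC1; now AND with 0x8F3C07:
  1&0=0, 3&8=0, 2&F=2, 3&3=3, C&C=C, C&0=0, 1&7=1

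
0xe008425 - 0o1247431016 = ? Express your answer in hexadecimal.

0o1247431016 = 0xa9e320e in hexadecimal.
Subtract column by column in base 16:
  5-e → 7 (borrow)
  2-0-1 → 1
  4-2 → 2
  8-3 → 5
  0-e → 2 (borrow)
  0-9-1 → 6 (borrow)
  e-a-1 → 3

0x3625217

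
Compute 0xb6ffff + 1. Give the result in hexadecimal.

0xb70000

The trailing 4 digits are F (max in base 16), so adding 1 cascades: they roll to 0 and the next digit up increments.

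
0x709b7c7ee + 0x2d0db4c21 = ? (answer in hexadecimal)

0x9da93140f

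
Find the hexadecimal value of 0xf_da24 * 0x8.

0x7ed120

Multiply each base-16 digit by 8, carrying:
  4×8 = 32 → write 0 carry 2
  2×8+2 = 18 → write 2 carry 1
  a×8+1 = 81 → write 1 carry 5
  d×8+5 = 109 → write d carry 6
  f×8+6 = 126 → write e carry 7
  remaining carry: 7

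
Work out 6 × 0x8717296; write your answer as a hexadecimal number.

Multiply each base-16 digit by 6, carrying:
  6×6 = 36 → write 4 carry 2
  9×6+2 = 56 → write 8 carry 3
  2×6+3 = 15 → write F
  7×6 = 42 → write A carry 2
  1×6+2 = 8 → write 8
  7×6 = 42 → write A carry 2
  8×6+2 = 50 → write 2 carry 3
  remaining carry: 3

0x32A8AF84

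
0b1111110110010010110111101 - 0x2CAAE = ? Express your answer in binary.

0b1111110000101101100001111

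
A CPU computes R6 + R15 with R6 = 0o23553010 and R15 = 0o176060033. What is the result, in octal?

0o221633043

Add column by column in base 8, right to left:
  0+3 = 3
  1+3 = 4
  0+0 = 0
  3+0 = 3
  5+6 = 3 carry 1
  5+0+1 = 6
  3+6 = 1 carry 1
  2+7+1 = 2 carry 1
  0+1+1 = 2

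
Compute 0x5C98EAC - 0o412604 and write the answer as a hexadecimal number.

0x5C77928

0o412604 = 0x21584 in hexadecimal.
Subtract column by column in base 16:
  C-4 → 8
  A-8 → 2
  E-5 → 9
  8-1 → 7
  9-2 → 7
  C-0 → C
  5-0 → 5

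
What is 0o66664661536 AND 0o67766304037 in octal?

AND each oct digit independently (no carries):
  6&6=6, 6&7=6, 6&7=6, 6&6=6, 4&6=4, 6&3=2, 6&0=0, 1&4=0, 5&0=0, 3&3=3, 6&7=6

0o66664200036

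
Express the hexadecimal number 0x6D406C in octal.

Expand each hex digit to 4 bits: 6=0110 D=1101 4=0100 0=0000 6=0110 C=1100.
Group the bits in threes: 011 011 010 100 000 001 101 100 → 33240154.

0o33240154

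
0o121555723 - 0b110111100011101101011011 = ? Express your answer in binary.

0b11010001010000001111000

0o121555723 = 0b1010001101101101111010011 in binary.
Subtract column by column in base 2:
  1-1 → 0
  1-1 → 0
  0-0 → 0
  0-1 → 1 (borrow)
  1-1-1 → 1 (borrow)
  0-0-1 → 1 (borrow)
  1-1-1 → 1 (borrow)
  1-0-1 → 0
  1-1 → 0
  1-1 → 0
  0-0 → 0
  1-1 → 0
  1-1 → 0
  0-1 → 1 (borrow)
  1-0-1 → 0
  1-0 → 1
  0-0 → 0
  1-1 → 0
  1-1 → 0
  0-1 → 1 (borrow)
  0-1-1 → 0 (borrow)
  0-0-1 → 1 (borrow)
  1-1-1 → 1 (borrow)
  0-1-1 → 0 (borrow)
  1-0-1 → 0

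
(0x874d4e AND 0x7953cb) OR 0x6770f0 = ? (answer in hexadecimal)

0x874d4e AND 0x7953cb = 0x01414a.
Then OR with 0x6770f0.

0x6771fa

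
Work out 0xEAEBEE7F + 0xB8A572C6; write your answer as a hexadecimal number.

Add column by column in base 16, right to left:
  F+6 = 5 carry 1
  7+C+1 = 4 carry 1
  E+2+1 = 1 carry 1
  E+7+1 = 6 carry 1
  B+5+1 = 1 carry 1
  E+A+1 = 9 carry 1
  A+8+1 = 3 carry 1
  E+B+1 = A carry 1
  final carry 1

0x1A3916145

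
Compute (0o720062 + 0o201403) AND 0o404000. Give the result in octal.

Add column by column in base 8, right to left:
  2+3 = 5
  6+0 = 6
  0+4 = 4
  0+1 = 1
  2+0 = 2
  7+2 = 1 carry 1
  final carry 1
Sum = 0o1121465; now AND with 0o404000:
  1&0=0, 1&4=0, 2&0=0, 1&4=0, 4&0=0, 6&0=0, 5&0=0

0o0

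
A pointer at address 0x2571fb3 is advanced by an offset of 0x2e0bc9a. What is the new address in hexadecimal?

0x537dc4d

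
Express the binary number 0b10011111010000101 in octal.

0o237205

Group the bits in threes: 010 011 111 010 000 101 → 237205.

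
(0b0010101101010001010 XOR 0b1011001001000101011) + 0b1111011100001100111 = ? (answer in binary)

First 0b0010101101010001010 XOR 0b1011001001000101011 = 0b1001100100010100001.
Add column by column in base 2, right to left:
  1+1 = 0 carry 1
  0+1+1 = 0 carry 1
  0+1+1 = 0 carry 1
  0+0+1 = 1
  0+0 = 0
  1+1 = 0 carry 1
  0+1+1 = 0 carry 1
  1+0+1 = 0 carry 1
  0+0+1 = 1
  0+0 = 0
  0+0 = 0
  1+1 = 0 carry 1
  0+1+1 = 0 carry 1
  0+1+1 = 0 carry 1
  1+0+1 = 0 carry 1
  1+1+1 = 1 carry 1
  0+1+1 = 0 carry 1
  0+1+1 = 0 carry 1
  1+1+1 = 1 carry 1
  final carry 1

0b11001000000100001000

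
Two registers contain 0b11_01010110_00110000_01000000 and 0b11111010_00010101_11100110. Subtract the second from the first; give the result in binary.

0b10010111000001101001011010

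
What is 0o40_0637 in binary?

Each octal digit is 3 bits: 4=100 0=000 0=000 6=110 3=011 7=111.

0b100000000110011111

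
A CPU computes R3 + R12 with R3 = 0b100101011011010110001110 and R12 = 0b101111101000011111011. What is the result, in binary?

Add column by column in base 2, right to left:
  0+1 = 1
  1+1 = 0 carry 1
  1+0+1 = 0 carry 1
  1+1+1 = 1 carry 1
  0+1+1 = 0 carry 1
  0+1+1 = 0 carry 1
  0+1+1 = 0 carry 1
  1+1+1 = 1 carry 1
  1+0+1 = 0 carry 1
  0+0+1 = 1
  1+0 = 1
  0+0 = 0
  1+1 = 0 carry 1
  1+0+1 = 0 carry 1
  0+1+1 = 0 carry 1
  1+1+1 = 1 carry 1
  1+1+1 = 1 carry 1
  0+1+1 = 0 carry 1
  1+1+1 = 1 carry 1
  0+0+1 = 1
  1+1 = 0 carry 1
  0+0+1 = 1
  0+0 = 0
  1+0 = 1

0b101011011000011010001001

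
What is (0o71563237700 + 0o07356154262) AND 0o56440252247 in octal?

Add column by column in base 8, right to left:
  0+2 = 2
  0+6 = 6
  7+2 = 1 carry 1
  7+4+1 = 4 carry 1
  3+5+1 = 1 carry 1
  2+1+1 = 4
  3+6 = 1 carry 1
  6+5+1 = 4 carry 1
  5+3+1 = 1 carry 1
  1+7+1 = 1 carry 1
  7+0+1 = 0 carry 1
  final carry 1
Sum = 0o101141414162; now AND with 0o56440252247:
  1&0=0, 0&5=0, 1&6=0, 1&4=0, 4&4=4, 1&0=0, 4&2=0, 1&5=1, 4&2=0, 1&2=0, 6&4=4, 2&7=2

0o40010042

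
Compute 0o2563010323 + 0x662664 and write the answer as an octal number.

0x662664 = 0o31423144 in octal.
Add column by column in base 8, right to left:
  3+4 = 7
  2+4 = 6
  3+1 = 4
  0+3 = 3
  1+2 = 3
  0+4 = 4
  3+1 = 4
  6+3 = 1 carry 1
  5+0+1 = 6
  2+0 = 2

0o2614433467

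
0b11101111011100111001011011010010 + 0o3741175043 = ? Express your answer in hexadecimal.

0x10EF890F5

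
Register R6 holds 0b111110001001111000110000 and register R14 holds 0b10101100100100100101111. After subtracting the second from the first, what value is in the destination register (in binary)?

0b101000100101010100000001

Subtract column by column in base 2:
  0-1 → 1 (borrow)
  0-1-1 → 0 (borrow)
  0-1-1 → 0 (borrow)
  0-1-1 → 0 (borrow)
  1-0-1 → 0
  1-1 → 0
  0-0 → 0
  0-0 → 0
  0-1 → 1 (borrow)
  1-0-1 → 0
  1-0 → 1
  1-1 → 0
  1-0 → 1
  0-0 → 0
  0-1 → 1 (borrow)
  1-0-1 → 0
  0-0 → 0
  0-1 → 1 (borrow)
  0-1-1 → 0 (borrow)
  1-0-1 → 0
  1-1 → 0
  1-0 → 1
  1-1 → 0
  1-0 → 1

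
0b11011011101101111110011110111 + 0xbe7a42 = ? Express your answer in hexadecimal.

0b11011011101101111110011110111 = 0x1b76fcf7 in hexadecimal.
Add column by column in base 16, right to left:
  7+2 = 9
  f+4 = 3 carry 1
  c+a+1 = 7 carry 1
  f+7+1 = 7 carry 1
  6+e+1 = 5 carry 1
  7+b+1 = 3 carry 1
  b+0+1 = c
  1+0 = 1

0x1c357739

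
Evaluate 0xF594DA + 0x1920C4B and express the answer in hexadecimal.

0x287A125

Add column by column in base 16, right to left:
  A+B = 5 carry 1
  D+4+1 = 2 carry 1
  4+C+1 = 1 carry 1
  9+0+1 = A
  5+2 = 7
  F+9 = 8 carry 1
  0+1+1 = 2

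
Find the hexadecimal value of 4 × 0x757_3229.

Multiply each base-16 digit by 4, carrying:
  9×4 = 36 → write 4 carry 2
  2×4+2 = 10 → write A
  2×4 = 8 → write 8
  3×4 = 12 → write C
  7×4 = 28 → write C carry 1
  5×4+1 = 21 → write 5 carry 1
  7×4+1 = 29 → write D carry 1
  remaining carry: 1

0x1D5CC8A4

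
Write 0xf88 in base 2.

0b111110001000

Expand each hex digit to 4 bits: f=1111 8=1000 8=1000.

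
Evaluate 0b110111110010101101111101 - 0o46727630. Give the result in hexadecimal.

0b110111110010101101111101 = 0xdf2b7d in hexadecimal.
0o46727630 = 0x9baf98 in hexadecimal.
Subtract column by column in base 16:
  d-8 → 5
  7-9 → e (borrow)
  b-f-1 → b (borrow)
  2-a-1 → 7 (borrow)
  f-b-1 → 3
  d-9 → 4

0x437be5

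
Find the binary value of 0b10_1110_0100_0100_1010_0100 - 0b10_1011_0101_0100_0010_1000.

0b101111000001111100

Subtract column by column in base 2:
  0-0 → 0
  0-0 → 0
  1-0 → 1
  0-1 → 1 (borrow)
  0-0-1 → 1 (borrow)
  1-1-1 → 1 (borrow)
  0-0-1 → 1 (borrow)
  1-0-1 → 0
  0-0 → 0
  0-0 → 0
  1-1 → 0
  0-0 → 0
  0-1 → 1 (borrow)
  0-0-1 → 1 (borrow)
  1-1-1 → 1 (borrow)
  0-0-1 → 1 (borrow)
  0-1-1 → 0 (borrow)
  1-1-1 → 1 (borrow)
  1-0-1 → 0
  1-1 → 0
  0-0 → 0
  1-1 → 0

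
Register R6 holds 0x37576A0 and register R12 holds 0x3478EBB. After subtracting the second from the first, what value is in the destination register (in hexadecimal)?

0x2DE7E5

Subtract column by column in base 16:
  0-B → 5 (borrow)
  A-B-1 → E (borrow)
  6-E-1 → 7 (borrow)
  7-8-1 → E (borrow)
  5-7-1 → D (borrow)
  7-4-1 → 2
  3-3 → 0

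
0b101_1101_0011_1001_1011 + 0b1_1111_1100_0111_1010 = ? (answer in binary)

Add column by column in base 2, right to left:
  1+0 = 1
  1+1 = 0 carry 1
  0+0+1 = 1
  1+1 = 0 carry 1
  1+1+1 = 1 carry 1
  0+1+1 = 0 carry 1
  0+1+1 = 0 carry 1
  1+0+1 = 0 carry 1
  1+0+1 = 0 carry 1
  1+0+1 = 0 carry 1
  0+1+1 = 0 carry 1
  0+1+1 = 0 carry 1
  1+1+1 = 1 carry 1
  0+1+1 = 0 carry 1
  1+1+1 = 1 carry 1
  1+1+1 = 1 carry 1
  1+1+1 = 1 carry 1
  0+0+1 = 1
  1+0 = 1

0b1111101000000010101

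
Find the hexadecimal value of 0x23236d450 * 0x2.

Multiply each base-16 digit by 2, carrying:
  0×2 = 0 → write 0
  5×2 = 10 → write a
  4×2 = 8 → write 8
  d×2 = 26 → write a carry 1
  6×2+1 = 13 → write d
  3×2 = 6 → write 6
  2×2 = 4 → write 4
  3×2 = 6 → write 6
  2×2 = 4 → write 4

0x4646da8a0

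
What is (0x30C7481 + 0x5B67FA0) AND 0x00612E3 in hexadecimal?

0x21021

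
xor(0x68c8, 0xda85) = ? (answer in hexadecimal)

0xb24d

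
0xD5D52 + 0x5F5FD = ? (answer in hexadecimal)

Add column by column in base 16, right to left:
  2+D = F
  5+F = 4 carry 1
  D+5+1 = 3 carry 1
  5+F+1 = 5 carry 1
  D+5+1 = 3 carry 1
  final carry 1

0x13534F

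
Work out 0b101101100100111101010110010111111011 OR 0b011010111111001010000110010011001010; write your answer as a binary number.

OR bit by bit (1 where either bit is 1):
  101101100100111101010110010111111011
| 011010111111001010000110010011001010
= 111111111111111111010110010111111011

0b111111111111111111010110010111111011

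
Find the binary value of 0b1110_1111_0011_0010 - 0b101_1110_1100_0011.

0b1001000001101111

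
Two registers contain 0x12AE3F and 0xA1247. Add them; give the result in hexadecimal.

0x1CC086

Add column by column in base 16, right to left:
  F+7 = 6 carry 1
  3+4+1 = 8
  E+2 = 0 carry 1
  A+1+1 = C
  2+A = C
  1+0 = 1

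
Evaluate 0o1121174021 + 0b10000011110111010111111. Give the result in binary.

0o1121174021 = 0b1001010001001111100000010001 in binary.
Add column by column in base 2, right to left:
  1+1 = 0 carry 1
  0+1+1 = 0 carry 1
  0+1+1 = 0 carry 1
  0+1+1 = 0 carry 1
  1+1+1 = 1 carry 1
  0+1+1 = 0 carry 1
  0+0+1 = 1
  0+1 = 1
  0+0 = 0
  0+1 = 1
  0+1 = 1
  1+1 = 0 carry 1
  1+0+1 = 0 carry 1
  1+1+1 = 1 carry 1
  1+1+1 = 1 carry 1
  1+1+1 = 1 carry 1
  0+1+1 = 0 carry 1
  0+0+1 = 1
  1+0 = 1
  0+0 = 0
  0+0 = 0
  0+0 = 0
  1+1 = 0 carry 1
  0+0+1 = 1
  1+0 = 1
  0+0 = 0
  0+0 = 0
  1+0 = 1

0b1001100001101110011011010000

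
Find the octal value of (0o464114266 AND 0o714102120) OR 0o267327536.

0o667327536

0o464114266 AND 0o714102120 = 0o404100020.
Then OR with 0o267327536.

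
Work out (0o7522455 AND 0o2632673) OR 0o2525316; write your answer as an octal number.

0o2527757

0o7522455 AND 0o2632673 = 0o2422451.
Then OR with 0o2525316.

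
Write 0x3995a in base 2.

0b111001100101011010

Expand each hex digit to 4 bits: 3=0011 9=1001 9=1001 5=0101 a=1010.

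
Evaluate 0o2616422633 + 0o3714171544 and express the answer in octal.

Add column by column in base 8, right to left:
  3+4 = 7
  3+4 = 7
  6+5 = 3 carry 1
  2+1+1 = 4
  2+7 = 1 carry 1
  4+1+1 = 6
  6+4 = 2 carry 1
  1+1+1 = 3
  6+7 = 5 carry 1
  2+3+1 = 6

0o6532614377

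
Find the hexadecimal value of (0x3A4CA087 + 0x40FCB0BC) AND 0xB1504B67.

0x31404143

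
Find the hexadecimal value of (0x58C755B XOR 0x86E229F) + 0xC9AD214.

First 0x58C755B XOR 0x86E229F = 0xDE257C4.
Add column by column in base 16, right to left:
  4+4 = 8
  C+1 = D
  7+2 = 9
  5+D = 2 carry 1
  2+A+1 = D
  E+9 = 7 carry 1
  D+C+1 = A carry 1
  final carry 1

0x1A7D29D8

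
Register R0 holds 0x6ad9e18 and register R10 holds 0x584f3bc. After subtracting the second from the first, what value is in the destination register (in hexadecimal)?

0x128aa5c

Subtract column by column in base 16:
  8-c → c (borrow)
  1-b-1 → 5 (borrow)
  e-3-1 → a
  9-f → a (borrow)
  d-4-1 → 8
  a-8 → 2
  6-5 → 1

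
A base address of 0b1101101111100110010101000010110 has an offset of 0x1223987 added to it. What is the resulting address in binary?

0b1101111000101010110001110011101

0x1223987 = 0b1001000100011100110000111 in binary.
Add column by column in base 2, right to left:
  0+1 = 1
  1+1 = 0 carry 1
  1+1+1 = 1 carry 1
  0+0+1 = 1
  1+0 = 1
  0+0 = 0
  0+0 = 0
  0+1 = 1
  0+1 = 1
  1+0 = 1
  0+0 = 0
  1+1 = 0 carry 1
  0+1+1 = 0 carry 1
  1+1+1 = 1 carry 1
  0+0+1 = 1
  0+0 = 0
  1+0 = 1
  1+1 = 0 carry 1
  0+0+1 = 1
  0+0 = 0
  1+0 = 1
  1+1 = 0 carry 1
  1+0+1 = 0 carry 1
  1+0+1 = 0 carry 1
  1+1+1 = 1 carry 1
  0+0+1 = 1
  1+0 = 1
  1+0 = 1
  0+0 = 0
  1+0 = 1
  1+0 = 1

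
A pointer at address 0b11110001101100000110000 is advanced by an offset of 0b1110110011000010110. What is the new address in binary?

Add column by column in base 2, right to left:
  0+0 = 0
  0+1 = 1
  0+1 = 1
  0+0 = 0
  1+1 = 0 carry 1
  1+0+1 = 0 carry 1
  0+0+1 = 1
  0+0 = 0
  0+0 = 0
  0+1 = 1
  0+1 = 1
  1+0 = 1
  1+0 = 1
  0+1 = 1
  1+1 = 0 carry 1
  1+0+1 = 0 carry 1
  0+1+1 = 0 carry 1
  0+1+1 = 0 carry 1
  0+1+1 = 0 carry 1
  1+0+1 = 0 carry 1
  1+0+1 = 0 carry 1
  1+0+1 = 0 carry 1
  1+0+1 = 0 carry 1
  final carry 1

0b100000000011111001000110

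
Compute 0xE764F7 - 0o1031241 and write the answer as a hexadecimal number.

0xE33256

0o1031241 = 0x432A1 in hexadecimal.
Subtract column by column in base 16:
  7-1 → 6
  F-A → 5
  4-2 → 2
  6-3 → 3
  7-4 → 3
  E-0 → E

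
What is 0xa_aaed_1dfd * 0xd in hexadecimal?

0x8aae0a85d9

Multiply each base-16 digit by 13, carrying:
  d×13 = 169 → write 9 carry 10
  f×13+10 = 205 → write d carry 12
  d×13+12 = 181 → write 5 carry 11
  1×13+11 = 24 → write 8 carry 1
  d×13+1 = 170 → write a carry 10
  e×13+10 = 192 → write 0 carry 12
  a×13+12 = 142 → write e carry 8
  a×13+8 = 138 → write a carry 8
  a×13+8 = 138 → write a carry 8
  remaining carry: 8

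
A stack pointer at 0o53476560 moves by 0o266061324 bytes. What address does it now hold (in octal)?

0o341560104

Add column by column in base 8, right to left:
  0+4 = 4
  6+2 = 0 carry 1
  5+3+1 = 1 carry 1
  6+1+1 = 0 carry 1
  7+6+1 = 6 carry 1
  4+0+1 = 5
  3+6 = 1 carry 1
  5+6+1 = 4 carry 1
  0+2+1 = 3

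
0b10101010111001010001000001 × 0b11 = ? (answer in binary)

0b1000000000101011110011000011

Multiply each base-2 digit by 3, carrying:
  1×3 = 3 → write 1 carry 1
  0×3+1 = 1 → write 1
  0×3 = 0 → write 0
  0×3 = 0 → write 0
  0×3 = 0 → write 0
  0×3 = 0 → write 0
  1×3 = 3 → write 1 carry 1
  0×3+1 = 1 → write 1
  0×3 = 0 → write 0
  0×3 = 0 → write 0
  1×3 = 3 → write 1 carry 1
  0×3+1 = 1 → write 1
  1×3 = 3 → write 1 carry 1
  0×3+1 = 1 → write 1
  0×3 = 0 → write 0
  1×3 = 3 → write 1 carry 1
  1×3+1 = 4 → write 0 carry 2
  1×3+2 = 5 → write 1 carry 2
  0×3+2 = 2 → write 0 carry 1
  1×3+1 = 4 → write 0 carry 2
  0×3+2 = 2 → write 0 carry 1
  1×3+1 = 4 → write 0 carry 2
  0×3+2 = 2 → write 0 carry 1
  1×3+1 = 4 → write 0 carry 2
  0×3+2 = 2 → write 0 carry 1
  1×3+1 = 4 → write 0 carry 2
  remaining carry: 10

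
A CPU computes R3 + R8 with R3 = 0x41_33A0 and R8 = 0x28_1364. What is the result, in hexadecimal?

0x694704

Add column by column in base 16, right to left:
  0+4 = 4
  A+6 = 0 carry 1
  3+3+1 = 7
  3+1 = 4
  1+8 = 9
  4+2 = 6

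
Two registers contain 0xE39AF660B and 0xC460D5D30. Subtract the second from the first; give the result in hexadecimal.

Subtract column by column in base 16:
  B-0 → B
  0-3 → D (borrow)
  6-D-1 → 8 (borrow)
  6-5-1 → 0
  F-D → 2
  A-0 → A
  9-6 → 3
  3-4 → F (borrow)
  E-C-1 → 1

0x1F3A208DB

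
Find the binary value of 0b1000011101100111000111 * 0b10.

Multiply each base-2 digit by 2, carrying:
  1×2 = 2 → write 0 carry 1
  1×2+1 = 3 → write 1 carry 1
  1×2+1 = 3 → write 1 carry 1
  0×2+1 = 1 → write 1
  0×2 = 0 → write 0
  0×2 = 0 → write 0
  1×2 = 2 → write 0 carry 1
  1×2+1 = 3 → write 1 carry 1
  1×2+1 = 3 → write 1 carry 1
  0×2+1 = 1 → write 1
  0×2 = 0 → write 0
  1×2 = 2 → write 0 carry 1
  1×2+1 = 3 → write 1 carry 1
  0×2+1 = 1 → write 1
  1×2 = 2 → write 0 carry 1
  1×2+1 = 3 → write 1 carry 1
  1×2+1 = 3 → write 1 carry 1
  0×2+1 = 1 → write 1
  0×2 = 0 → write 0
  0×2 = 0 → write 0
  0×2 = 0 → write 0
  1×2 = 2 → write 0 carry 1
  remaining carry: 1

0b10000111011001110001110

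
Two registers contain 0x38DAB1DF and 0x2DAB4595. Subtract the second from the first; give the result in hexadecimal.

0xB2F6C4A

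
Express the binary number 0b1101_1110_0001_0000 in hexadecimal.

0xDE10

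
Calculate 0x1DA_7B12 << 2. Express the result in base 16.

0x769EC48

2 bits is not a whole number of base-16 digits; in binary: 1110110100111101100010010 << 2 = 111011010011110110001001000.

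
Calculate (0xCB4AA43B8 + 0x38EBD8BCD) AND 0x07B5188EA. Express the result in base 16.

0x43418880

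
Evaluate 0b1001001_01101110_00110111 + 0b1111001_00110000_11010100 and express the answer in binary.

0b110000101001111100001011

Add column by column in base 2, right to left:
  1+0 = 1
  1+0 = 1
  1+1 = 0 carry 1
  0+0+1 = 1
  1+1 = 0 carry 1
  1+0+1 = 0 carry 1
  0+1+1 = 0 carry 1
  0+1+1 = 0 carry 1
  0+0+1 = 1
  1+0 = 1
  1+0 = 1
  1+0 = 1
  0+1 = 1
  1+1 = 0 carry 1
  1+0+1 = 0 carry 1
  0+0+1 = 1
  1+1 = 0 carry 1
  0+0+1 = 1
  0+0 = 0
  1+1 = 0 carry 1
  0+1+1 = 0 carry 1
  0+1+1 = 0 carry 1
  1+1+1 = 1 carry 1
  final carry 1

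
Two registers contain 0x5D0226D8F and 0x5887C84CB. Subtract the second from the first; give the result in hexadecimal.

0x47A5E8C4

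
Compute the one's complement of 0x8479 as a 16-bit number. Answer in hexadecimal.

Each hex digit d becomes f−d:
  8→7, 4→b, 7→8, 9→6

0x7b86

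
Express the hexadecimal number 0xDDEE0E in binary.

0b110111011110111000001110

Expand each hex digit to 4 bits: D=1101 D=1101 E=1110 E=1110 0=0000 E=1110.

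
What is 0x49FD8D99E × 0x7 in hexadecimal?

0x205EEDF352

Multiply each base-16 digit by 7, carrying:
  E×7 = 98 → write 2 carry 6
  9×7+6 = 69 → write 5 carry 4
  9×7+4 = 67 → write 3 carry 4
  D×7+4 = 95 → write F carry 5
  8×7+5 = 61 → write D carry 3
  D×7+3 = 94 → write E carry 5
  F×7+5 = 110 → write E carry 6
  9×7+6 = 69 → write 5 carry 4
  4×7+4 = 32 → write 0 carry 2
  remaining carry: 2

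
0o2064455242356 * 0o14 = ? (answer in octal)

Multiply each base-8 digit by 12, carrying:
  6×12 = 72 → write 0 carry 9
  5×12+9 = 69 → write 5 carry 8
  3×12+8 = 44 → write 4 carry 5
  2×12+5 = 29 → write 5 carry 3
  4×12+3 = 51 → write 3 carry 6
  2×12+6 = 30 → write 6 carry 3
  5×12+3 = 63 → write 7 carry 7
  5×12+7 = 67 → write 3 carry 8
  4×12+8 = 56 → write 0 carry 7
  4×12+7 = 55 → write 7 carry 6
  6×12+6 = 78 → write 6 carry 9
  0×12+9 = 9 → write 1 carry 1
  2×12+1 = 25 → write 1 carry 3
  remaining carry: 3

0o31167037635450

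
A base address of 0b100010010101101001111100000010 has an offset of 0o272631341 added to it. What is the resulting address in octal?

0o4520350743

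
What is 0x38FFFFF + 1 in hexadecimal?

0x3900000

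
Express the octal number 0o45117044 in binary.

0b100101001001111000100100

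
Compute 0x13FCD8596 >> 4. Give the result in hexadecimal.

0x13FCD859

Shifting right by 4 bits = 1 hex digit: drop the last 1.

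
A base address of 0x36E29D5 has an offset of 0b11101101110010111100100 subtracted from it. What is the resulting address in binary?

0x36E29D5 = 0b11011011100010100111010101 in binary.
Subtract column by column in base 2:
  1-0 → 1
  0-0 → 0
  1-1 → 0
  0-0 → 0
  1-0 → 1
  0-1 → 1 (borrow)
  1-1-1 → 1 (borrow)
  1-1-1 → 1 (borrow)
  1-1-1 → 1 (borrow)
  0-0-1 → 1 (borrow)
  0-1-1 → 0 (borrow)
  1-0-1 → 0
  0-0 → 0
  1-1 → 0
  0-1 → 1 (borrow)
  0-1-1 → 0 (borrow)
  0-0-1 → 1 (borrow)
  1-1-1 → 1 (borrow)
  1-1-1 → 1 (borrow)
  1-0-1 → 0
  0-1 → 1 (borrow)
  1-1-1 → 1 (borrow)
  1-1-1 → 1 (borrow)
  0-0-1 → 1 (borrow)
  1-0-1 → 0
  1-0 → 1

0b10111101110100001111110001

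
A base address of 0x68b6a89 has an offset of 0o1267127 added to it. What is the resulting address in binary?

0b110100100001101100011100000

0x68b6a89 = 0b110100010110110101010001001 in binary.
0o1267127 = 0b1010110111001010111 in binary.
Add column by column in base 2, right to left:
  1+1 = 0 carry 1
  0+1+1 = 0 carry 1
  0+1+1 = 0 carry 1
  1+0+1 = 0 carry 1
  0+1+1 = 0 carry 1
  0+0+1 = 1
  0+1 = 1
  1+0 = 1
  0+0 = 0
  1+1 = 0 carry 1
  0+1+1 = 0 carry 1
  1+1+1 = 1 carry 1
  0+0+1 = 1
  1+1 = 0 carry 1
  1+1+1 = 1 carry 1
  0+0+1 = 1
  1+1 = 0 carry 1
  1+0+1 = 0 carry 1
  0+1+1 = 0 carry 1
  1+0+1 = 0 carry 1
  0+0+1 = 1
  0+0 = 0
  0+0 = 0
  1+0 = 1
  0+0 = 0
  1+0 = 1
  1+0 = 1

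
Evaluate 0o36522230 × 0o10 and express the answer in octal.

Multiply each base-8 digit by 8, carrying:
  0×8 = 0 → write 0
  3×8 = 24 → write 0 carry 3
  2×8+3 = 19 → write 3 carry 2
  2×8+2 = 18 → write 2 carry 2
  2×8+2 = 18 → write 2 carry 2
  5×8+2 = 42 → write 2 carry 5
  6×8+5 = 53 → write 5 carry 6
  3×8+6 = 30 → write 6 carry 3
  remaining carry: 3

0o365222300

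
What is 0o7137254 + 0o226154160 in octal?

Add column by column in base 8, right to left:
  4+0 = 4
  5+6 = 3 carry 1
  2+1+1 = 4
  7+4 = 3 carry 1
  3+5+1 = 1 carry 1
  1+1+1 = 3
  7+6 = 5 carry 1
  0+2+1 = 3
  0+2 = 2

0o235313434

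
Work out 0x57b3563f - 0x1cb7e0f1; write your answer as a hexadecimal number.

0x3afb754e

Subtract column by column in base 16:
  f-1 → e
  3-f → 4 (borrow)
  6-0-1 → 5
  5-e → 7 (borrow)
  3-7-1 → b (borrow)
  b-b-1 → f (borrow)
  7-c-1 → a (borrow)
  5-1-1 → 3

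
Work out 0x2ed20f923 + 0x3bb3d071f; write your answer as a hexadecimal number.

0x6a85e0042

Add column by column in base 16, right to left:
  3+f = 2 carry 1
  2+1+1 = 4
  9+7 = 0 carry 1
  f+0+1 = 0 carry 1
  0+d+1 = e
  2+3 = 5
  d+b = 8 carry 1
  e+b+1 = a carry 1
  2+3+1 = 6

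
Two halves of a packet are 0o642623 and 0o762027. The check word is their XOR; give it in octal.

0o120604

XOR each oct digit independently (no carries):
  6^7=1, 4^6=2, 2^2=0, 6^0=6, 2^2=0, 3^7=4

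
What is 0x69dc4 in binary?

0b1101001110111000100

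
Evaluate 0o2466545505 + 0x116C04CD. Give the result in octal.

0x116C04CD = 0o2133002315 in octal.
Add column by column in base 8, right to left:
  5+5 = 2 carry 1
  0+1+1 = 2
  5+3 = 0 carry 1
  5+2+1 = 0 carry 1
  4+0+1 = 5
  5+0 = 5
  6+3 = 1 carry 1
  6+3+1 = 2 carry 1
  4+1+1 = 6
  2+2 = 4

0o4621550022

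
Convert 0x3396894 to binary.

0b11001110010110100010010100

Expand each hex digit to 4 bits: 3=0011 3=0011 9=1001 6=0110 8=1000 9=1001 4=0100.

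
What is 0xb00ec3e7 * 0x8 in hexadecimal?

0x580761f38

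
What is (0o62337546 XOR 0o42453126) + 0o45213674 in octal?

0o66200354

First 0o62337546 XOR 0o42453126 = 0o20764460.
Add column by column in base 8, right to left:
  0+4 = 4
  6+7 = 5 carry 1
  4+6+1 = 3 carry 1
  4+3+1 = 0 carry 1
  6+1+1 = 0 carry 1
  7+2+1 = 2 carry 1
  0+5+1 = 6
  2+4 = 6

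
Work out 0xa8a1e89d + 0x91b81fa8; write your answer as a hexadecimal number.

0x13a5a0845

Add column by column in base 16, right to left:
  d+8 = 5 carry 1
  9+a+1 = 4 carry 1
  8+f+1 = 8 carry 1
  e+1+1 = 0 carry 1
  1+8+1 = a
  a+b = 5 carry 1
  8+1+1 = a
  a+9 = 3 carry 1
  final carry 1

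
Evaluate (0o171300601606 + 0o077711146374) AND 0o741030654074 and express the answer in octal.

0o241010650000

Add column by column in base 8, right to left:
  6+4 = 2 carry 1
  0+7+1 = 0 carry 1
  6+3+1 = 2 carry 1
  1+6+1 = 0 carry 1
  0+4+1 = 5
  6+1 = 7
  0+1 = 1
  0+1 = 1
  3+7 = 2 carry 1
  1+7+1 = 1 carry 1
  7+7+1 = 7 carry 1
  1+0+1 = 2
Sum = 0o271211750202; now AND with 0o741030654074:
  2&7=2, 7&4=4, 1&1=1, 2&0=0, 1&3=1, 1&0=0, 7&6=6, 5&5=5, 0&4=0, 2&0=0, 0&7=0, 2&4=0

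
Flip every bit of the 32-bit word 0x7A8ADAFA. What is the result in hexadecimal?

0x85752505

Each hex digit d becomes F−d:
  7→8, A→5, 8→7, A→5, D→2, A→5, F→0, A→5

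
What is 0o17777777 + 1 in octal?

0o20000000

The trailing 7 digits are 7 (max in base 8), so adding 1 cascades: they roll to 0 and the next digit up increments.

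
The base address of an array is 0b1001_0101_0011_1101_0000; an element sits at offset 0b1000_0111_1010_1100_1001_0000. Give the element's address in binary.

Add column by column in base 2, right to left:
  0+0 = 0
  0+0 = 0
  0+0 = 0
  0+0 = 0
  1+1 = 0 carry 1
  0+0+1 = 1
  1+0 = 1
  1+1 = 0 carry 1
  1+0+1 = 0 carry 1
  1+0+1 = 0 carry 1
  0+1+1 = 0 carry 1
  0+1+1 = 0 carry 1
  1+0+1 = 0 carry 1
  0+1+1 = 0 carry 1
  1+0+1 = 0 carry 1
  0+1+1 = 0 carry 1
  1+1+1 = 1 carry 1
  0+1+1 = 0 carry 1
  0+1+1 = 0 carry 1
  1+0+1 = 0 carry 1
  0+0+1 = 1
  0+0 = 0
  0+0 = 0
  0+1 = 1

0b100100010000000001100000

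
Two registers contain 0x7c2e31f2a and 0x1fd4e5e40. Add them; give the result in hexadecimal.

Add column by column in base 16, right to left:
  a+0 = a
  2+4 = 6
  f+e = d carry 1
  1+5+1 = 7
  3+e = 1 carry 1
  e+4+1 = 3 carry 1
  2+d+1 = 0 carry 1
  c+f+1 = c carry 1
  7+1+1 = 9

0x9c0317d6a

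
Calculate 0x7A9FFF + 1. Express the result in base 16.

The trailing 3 digits are F (max in base 16), so adding 1 cascades: they roll to 0 and the next digit up increments.

0x7AA000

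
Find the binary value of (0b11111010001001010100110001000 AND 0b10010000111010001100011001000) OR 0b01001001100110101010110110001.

0b11011001101110101110110111001

0b11111010001001010100110001000 AND 0b10010000111010001100011001000 = 0b10010000001000000100010001000.
Then OR with 0b01001001100110101010110110001.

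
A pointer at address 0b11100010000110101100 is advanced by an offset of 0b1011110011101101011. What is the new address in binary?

Add column by column in base 2, right to left:
  0+1 = 1
  0+1 = 1
  1+0 = 1
  1+1 = 0 carry 1
  0+0+1 = 1
  1+1 = 0 carry 1
  0+1+1 = 0 carry 1
  1+0+1 = 0 carry 1
  1+1+1 = 1 carry 1
  0+1+1 = 0 carry 1
  0+1+1 = 0 carry 1
  0+0+1 = 1
  0+0 = 0
  1+1 = 0 carry 1
  0+1+1 = 0 carry 1
  0+1+1 = 0 carry 1
  0+1+1 = 0 carry 1
  1+0+1 = 0 carry 1
  1+1+1 = 1 carry 1
  1+0+1 = 0 carry 1
  final carry 1

0b101000000100100010111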